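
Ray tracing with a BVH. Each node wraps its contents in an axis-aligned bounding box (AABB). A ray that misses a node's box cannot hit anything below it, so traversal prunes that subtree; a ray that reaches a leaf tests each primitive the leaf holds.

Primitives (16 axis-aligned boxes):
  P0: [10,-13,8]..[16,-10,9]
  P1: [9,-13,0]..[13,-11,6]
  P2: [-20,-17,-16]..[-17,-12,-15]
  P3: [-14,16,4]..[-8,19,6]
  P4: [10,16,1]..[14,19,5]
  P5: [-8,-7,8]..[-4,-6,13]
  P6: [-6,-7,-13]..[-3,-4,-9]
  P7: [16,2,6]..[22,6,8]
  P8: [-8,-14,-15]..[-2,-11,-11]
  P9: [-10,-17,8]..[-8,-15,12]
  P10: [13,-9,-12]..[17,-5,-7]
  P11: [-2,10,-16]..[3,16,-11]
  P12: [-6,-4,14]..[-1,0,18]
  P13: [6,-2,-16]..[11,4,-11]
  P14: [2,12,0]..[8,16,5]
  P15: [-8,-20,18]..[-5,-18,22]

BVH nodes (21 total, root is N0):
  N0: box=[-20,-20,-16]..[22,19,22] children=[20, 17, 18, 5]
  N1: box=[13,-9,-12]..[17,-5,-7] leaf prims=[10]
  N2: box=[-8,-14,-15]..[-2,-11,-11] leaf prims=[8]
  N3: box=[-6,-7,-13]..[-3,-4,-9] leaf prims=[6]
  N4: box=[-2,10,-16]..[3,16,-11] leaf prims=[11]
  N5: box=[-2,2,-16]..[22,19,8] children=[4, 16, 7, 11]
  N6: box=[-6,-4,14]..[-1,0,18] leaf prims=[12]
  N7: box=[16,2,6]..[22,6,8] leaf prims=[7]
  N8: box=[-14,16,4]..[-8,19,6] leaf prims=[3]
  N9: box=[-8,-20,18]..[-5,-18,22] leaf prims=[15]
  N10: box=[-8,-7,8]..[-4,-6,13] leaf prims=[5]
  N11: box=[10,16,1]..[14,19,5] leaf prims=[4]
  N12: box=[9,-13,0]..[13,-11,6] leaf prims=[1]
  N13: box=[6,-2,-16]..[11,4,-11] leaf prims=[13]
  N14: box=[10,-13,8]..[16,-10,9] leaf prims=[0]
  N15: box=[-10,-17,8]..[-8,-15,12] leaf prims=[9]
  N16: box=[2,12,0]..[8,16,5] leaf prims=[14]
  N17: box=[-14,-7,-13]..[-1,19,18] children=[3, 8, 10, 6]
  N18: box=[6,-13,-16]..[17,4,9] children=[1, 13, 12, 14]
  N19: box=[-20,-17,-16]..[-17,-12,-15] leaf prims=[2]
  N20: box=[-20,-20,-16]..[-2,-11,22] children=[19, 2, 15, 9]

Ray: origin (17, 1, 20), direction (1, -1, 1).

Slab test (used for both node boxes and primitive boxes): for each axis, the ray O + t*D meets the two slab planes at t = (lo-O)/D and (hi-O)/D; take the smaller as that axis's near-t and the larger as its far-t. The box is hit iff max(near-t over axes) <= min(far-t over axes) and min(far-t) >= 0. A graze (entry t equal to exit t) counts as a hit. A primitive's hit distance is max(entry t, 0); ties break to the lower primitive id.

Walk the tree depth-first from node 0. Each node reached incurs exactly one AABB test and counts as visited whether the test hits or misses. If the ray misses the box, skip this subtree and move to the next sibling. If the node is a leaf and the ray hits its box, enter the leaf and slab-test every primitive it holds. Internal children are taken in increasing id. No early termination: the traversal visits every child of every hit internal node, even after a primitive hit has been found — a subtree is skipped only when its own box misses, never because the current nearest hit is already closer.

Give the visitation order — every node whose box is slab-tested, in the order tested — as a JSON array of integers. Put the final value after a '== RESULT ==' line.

Trace the traversal:
N0 x:[-37,5] y:[-18,21] z:[-36,2] -> hit [-18,2], descend [5, 17, 18, 20]
  N5 x:[-19,5] y:[-18,-1] z:[-36,-12] -> miss, prune
  N17 x:[-31,-18] y:[-18,8] z:[-33,-2] -> miss, prune
  N18 x:[-11,0] y:[-3,14] z:[-36,-11] -> miss, prune
  N20 x:[-37,-19] y:[12,21] z:[-36,2] -> miss, prune

5 AABB tests over nodes [0, 5, 17, 18, 20]; 0 leaves entered; closest miss.

== RESULT ==
[0, 5, 17, 18, 20]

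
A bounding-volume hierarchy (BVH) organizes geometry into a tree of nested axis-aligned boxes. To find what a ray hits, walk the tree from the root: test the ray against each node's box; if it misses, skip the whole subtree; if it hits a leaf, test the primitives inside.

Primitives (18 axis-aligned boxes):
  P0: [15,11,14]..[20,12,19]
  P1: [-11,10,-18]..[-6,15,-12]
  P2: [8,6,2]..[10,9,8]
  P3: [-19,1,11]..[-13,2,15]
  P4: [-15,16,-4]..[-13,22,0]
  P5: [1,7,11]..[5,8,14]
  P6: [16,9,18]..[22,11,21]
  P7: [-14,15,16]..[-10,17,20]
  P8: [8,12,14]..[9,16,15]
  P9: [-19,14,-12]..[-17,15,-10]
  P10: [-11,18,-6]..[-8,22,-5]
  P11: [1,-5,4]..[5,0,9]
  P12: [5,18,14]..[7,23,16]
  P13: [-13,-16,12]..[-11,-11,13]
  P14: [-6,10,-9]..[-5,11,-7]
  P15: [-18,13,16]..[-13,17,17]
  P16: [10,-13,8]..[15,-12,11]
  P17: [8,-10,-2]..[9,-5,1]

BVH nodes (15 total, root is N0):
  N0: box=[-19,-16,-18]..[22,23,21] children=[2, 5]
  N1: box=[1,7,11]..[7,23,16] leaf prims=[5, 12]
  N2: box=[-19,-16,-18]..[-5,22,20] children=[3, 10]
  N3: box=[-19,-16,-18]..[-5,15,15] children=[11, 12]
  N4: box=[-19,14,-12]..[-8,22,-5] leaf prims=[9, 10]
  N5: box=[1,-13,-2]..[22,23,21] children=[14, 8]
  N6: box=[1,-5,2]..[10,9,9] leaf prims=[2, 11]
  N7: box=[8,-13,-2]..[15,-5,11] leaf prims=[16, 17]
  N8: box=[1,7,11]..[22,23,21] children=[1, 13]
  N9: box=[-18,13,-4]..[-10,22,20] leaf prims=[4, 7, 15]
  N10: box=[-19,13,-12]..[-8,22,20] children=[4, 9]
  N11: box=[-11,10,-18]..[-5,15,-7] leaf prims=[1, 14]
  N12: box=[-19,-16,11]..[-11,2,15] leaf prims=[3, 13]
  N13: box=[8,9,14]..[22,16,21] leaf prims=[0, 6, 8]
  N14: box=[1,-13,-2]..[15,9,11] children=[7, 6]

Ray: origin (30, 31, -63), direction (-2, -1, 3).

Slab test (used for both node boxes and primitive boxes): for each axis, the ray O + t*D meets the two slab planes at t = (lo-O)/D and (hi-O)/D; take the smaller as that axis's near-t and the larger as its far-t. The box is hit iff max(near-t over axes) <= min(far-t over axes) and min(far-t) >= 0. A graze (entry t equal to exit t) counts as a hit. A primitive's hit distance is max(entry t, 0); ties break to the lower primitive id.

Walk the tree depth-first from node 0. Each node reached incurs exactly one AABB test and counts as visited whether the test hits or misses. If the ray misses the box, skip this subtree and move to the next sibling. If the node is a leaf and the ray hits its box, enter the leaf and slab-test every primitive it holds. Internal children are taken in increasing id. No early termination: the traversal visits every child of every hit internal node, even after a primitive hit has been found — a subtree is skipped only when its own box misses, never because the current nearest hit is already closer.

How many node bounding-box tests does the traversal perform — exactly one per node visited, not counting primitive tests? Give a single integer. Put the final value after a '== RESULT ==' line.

Trace the traversal:
N0 x:[4,49/2] y:[8,47] z:[15,28] -> hit [15,49/2], descend [2, 5]
  N2 x:[35/2,49/2] y:[9,47] z:[15,83/3] -> hit [35/2,49/2], descend [3, 10]
    N3 x:[35/2,49/2] y:[16,47] z:[15,26] -> hit [35/2,49/2], descend [11, 12]
      N11 x:[35/2,41/2] y:[16,21] z:[15,56/3] -> hit [35/2,56/3] leaf, test {P1(miss), P14(miss)}
      N12 x:[41/2,49/2] y:[29,47] z:[74/3,26] -> miss, prune
    N10 x:[19,49/2] y:[9,18] z:[17,83/3] -> miss, prune
  N5 x:[4,29/2] y:[8,44] z:[61/3,28] -> miss, prune

7 AABB tests over nodes [0, 2, 3, 11, 12, 10, 5]; 1 leaf entered; closest miss.

== RESULT ==
7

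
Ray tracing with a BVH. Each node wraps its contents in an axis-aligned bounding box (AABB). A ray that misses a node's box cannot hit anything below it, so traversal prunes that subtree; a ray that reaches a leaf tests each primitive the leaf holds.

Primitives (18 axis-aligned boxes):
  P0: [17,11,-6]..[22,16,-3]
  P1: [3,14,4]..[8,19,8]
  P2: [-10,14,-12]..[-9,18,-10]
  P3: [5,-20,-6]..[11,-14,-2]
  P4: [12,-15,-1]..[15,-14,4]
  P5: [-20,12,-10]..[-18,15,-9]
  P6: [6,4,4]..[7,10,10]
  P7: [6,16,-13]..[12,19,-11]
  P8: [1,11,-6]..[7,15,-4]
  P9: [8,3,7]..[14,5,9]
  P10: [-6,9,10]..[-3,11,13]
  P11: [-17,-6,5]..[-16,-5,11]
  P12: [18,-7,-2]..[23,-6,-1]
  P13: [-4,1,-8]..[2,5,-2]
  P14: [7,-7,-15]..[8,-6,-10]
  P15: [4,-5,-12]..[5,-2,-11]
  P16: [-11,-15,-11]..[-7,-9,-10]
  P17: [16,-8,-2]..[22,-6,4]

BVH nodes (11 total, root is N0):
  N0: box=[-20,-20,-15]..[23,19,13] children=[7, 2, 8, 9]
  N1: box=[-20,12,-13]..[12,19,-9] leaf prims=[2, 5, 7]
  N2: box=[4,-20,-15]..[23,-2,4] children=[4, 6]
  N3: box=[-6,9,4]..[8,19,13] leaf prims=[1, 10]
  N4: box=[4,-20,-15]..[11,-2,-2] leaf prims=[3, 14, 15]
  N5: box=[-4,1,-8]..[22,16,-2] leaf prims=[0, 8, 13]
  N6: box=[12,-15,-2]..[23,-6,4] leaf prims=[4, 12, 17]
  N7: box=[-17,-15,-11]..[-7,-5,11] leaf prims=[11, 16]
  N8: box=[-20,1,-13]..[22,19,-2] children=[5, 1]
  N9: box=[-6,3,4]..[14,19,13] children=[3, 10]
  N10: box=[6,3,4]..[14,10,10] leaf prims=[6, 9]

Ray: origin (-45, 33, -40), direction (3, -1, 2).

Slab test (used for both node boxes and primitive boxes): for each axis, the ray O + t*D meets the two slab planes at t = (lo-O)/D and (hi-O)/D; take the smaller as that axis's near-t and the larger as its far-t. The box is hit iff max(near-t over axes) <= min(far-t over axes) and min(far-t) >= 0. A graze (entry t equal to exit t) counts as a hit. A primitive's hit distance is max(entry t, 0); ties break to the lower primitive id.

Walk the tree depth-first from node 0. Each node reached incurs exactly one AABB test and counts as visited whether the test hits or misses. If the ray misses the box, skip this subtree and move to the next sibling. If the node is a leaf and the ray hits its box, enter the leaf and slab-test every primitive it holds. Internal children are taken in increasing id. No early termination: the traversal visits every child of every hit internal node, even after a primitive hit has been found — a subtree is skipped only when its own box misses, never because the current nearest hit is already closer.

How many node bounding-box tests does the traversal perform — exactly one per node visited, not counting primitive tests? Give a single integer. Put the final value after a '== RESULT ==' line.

Trace the traversal:
N0 x:[25/3,68/3] y:[14,53] z:[25/2,53/2] -> hit [14,68/3], descend [2, 7, 8, 9]
  N2 x:[49/3,68/3] y:[35,53] z:[25/2,22] -> miss, prune
  N7 x:[28/3,38/3] y:[38,48] z:[29/2,51/2] -> miss, prune
  N8 x:[25/3,67/3] y:[14,32] z:[27/2,19] -> hit [14,19], descend [1, 5]
    N1 x:[25/3,19] y:[14,21] z:[27/2,31/2] -> hit [14,31/2] leaf, test {P2(miss), P5(miss), P7(miss)}
    N5 x:[41/3,67/3] y:[17,32] z:[16,19] -> hit [17,19] leaf, test {P0(miss), P8(miss), P13(miss)}
  N9 x:[13,59/3] y:[14,30] z:[22,53/2] -> miss, prune

order=[0, 2, 7, 8, 1, 5, 9]  |boxes|=7  |leaves|=2  hit=miss

== RESULT ==
7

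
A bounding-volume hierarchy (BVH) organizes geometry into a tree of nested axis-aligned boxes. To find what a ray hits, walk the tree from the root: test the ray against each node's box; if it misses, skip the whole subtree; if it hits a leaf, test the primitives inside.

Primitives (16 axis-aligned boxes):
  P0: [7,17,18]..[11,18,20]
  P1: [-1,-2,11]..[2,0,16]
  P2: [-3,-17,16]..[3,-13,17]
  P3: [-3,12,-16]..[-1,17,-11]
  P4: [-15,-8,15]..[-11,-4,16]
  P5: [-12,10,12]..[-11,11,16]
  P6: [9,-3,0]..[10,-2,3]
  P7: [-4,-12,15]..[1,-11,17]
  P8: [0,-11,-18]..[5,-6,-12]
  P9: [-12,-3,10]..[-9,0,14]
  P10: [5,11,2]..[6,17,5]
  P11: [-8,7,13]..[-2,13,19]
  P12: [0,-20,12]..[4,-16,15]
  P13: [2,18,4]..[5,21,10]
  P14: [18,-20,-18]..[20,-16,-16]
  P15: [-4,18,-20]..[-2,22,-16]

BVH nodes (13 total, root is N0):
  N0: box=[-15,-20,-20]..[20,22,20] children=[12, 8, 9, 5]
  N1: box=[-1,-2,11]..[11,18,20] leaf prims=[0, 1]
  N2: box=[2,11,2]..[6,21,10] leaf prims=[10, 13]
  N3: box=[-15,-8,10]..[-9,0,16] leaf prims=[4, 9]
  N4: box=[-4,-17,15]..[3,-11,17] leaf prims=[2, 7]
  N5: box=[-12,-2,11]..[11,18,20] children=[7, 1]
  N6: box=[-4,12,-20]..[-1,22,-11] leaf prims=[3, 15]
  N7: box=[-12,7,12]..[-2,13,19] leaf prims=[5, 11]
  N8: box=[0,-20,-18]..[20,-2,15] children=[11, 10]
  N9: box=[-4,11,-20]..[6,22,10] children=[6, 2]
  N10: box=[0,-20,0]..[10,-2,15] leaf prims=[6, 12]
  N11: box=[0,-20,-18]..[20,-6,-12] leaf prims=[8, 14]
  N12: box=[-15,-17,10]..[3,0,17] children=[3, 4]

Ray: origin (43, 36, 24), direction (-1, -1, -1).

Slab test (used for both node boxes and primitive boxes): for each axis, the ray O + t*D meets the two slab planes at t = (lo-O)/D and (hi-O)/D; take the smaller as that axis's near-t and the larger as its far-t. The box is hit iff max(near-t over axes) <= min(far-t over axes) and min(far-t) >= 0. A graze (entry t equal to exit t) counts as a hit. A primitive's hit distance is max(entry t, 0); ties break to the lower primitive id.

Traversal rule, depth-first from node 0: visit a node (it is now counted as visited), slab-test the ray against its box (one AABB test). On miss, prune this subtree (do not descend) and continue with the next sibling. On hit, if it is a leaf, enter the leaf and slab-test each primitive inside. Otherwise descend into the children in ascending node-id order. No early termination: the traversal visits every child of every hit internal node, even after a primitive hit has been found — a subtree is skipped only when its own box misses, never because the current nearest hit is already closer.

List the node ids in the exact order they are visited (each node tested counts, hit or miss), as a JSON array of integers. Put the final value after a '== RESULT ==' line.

Walk:
N0 x:[23,58] y:[14,56] z:[4,44] -> hit [23,44], descend [5, 8, 9, 12]
  N5 x:[32,55] y:[18,38] z:[4,13] -> miss, prune
  N8 x:[23,43] y:[38,56] z:[9,42] -> hit [38,42], descend [10, 11]
    N10 x:[33,43] y:[38,56] z:[9,24] -> miss, prune
    N11 x:[23,43] y:[42,56] z:[36,42] -> hit [42,42] leaf, test {P8@t=42, P14(miss)}
  N9 x:[37,47] y:[14,25] z:[14,44] -> miss, prune
  N12 x:[40,58] y:[36,53] z:[7,14] -> miss, prune

Summary -> nodes [0, 5, 8, 10, 11, 9, 12]; box-tests=7; leaf-entries=1; first=P8

== RESULT ==
[0, 5, 8, 10, 11, 9, 12]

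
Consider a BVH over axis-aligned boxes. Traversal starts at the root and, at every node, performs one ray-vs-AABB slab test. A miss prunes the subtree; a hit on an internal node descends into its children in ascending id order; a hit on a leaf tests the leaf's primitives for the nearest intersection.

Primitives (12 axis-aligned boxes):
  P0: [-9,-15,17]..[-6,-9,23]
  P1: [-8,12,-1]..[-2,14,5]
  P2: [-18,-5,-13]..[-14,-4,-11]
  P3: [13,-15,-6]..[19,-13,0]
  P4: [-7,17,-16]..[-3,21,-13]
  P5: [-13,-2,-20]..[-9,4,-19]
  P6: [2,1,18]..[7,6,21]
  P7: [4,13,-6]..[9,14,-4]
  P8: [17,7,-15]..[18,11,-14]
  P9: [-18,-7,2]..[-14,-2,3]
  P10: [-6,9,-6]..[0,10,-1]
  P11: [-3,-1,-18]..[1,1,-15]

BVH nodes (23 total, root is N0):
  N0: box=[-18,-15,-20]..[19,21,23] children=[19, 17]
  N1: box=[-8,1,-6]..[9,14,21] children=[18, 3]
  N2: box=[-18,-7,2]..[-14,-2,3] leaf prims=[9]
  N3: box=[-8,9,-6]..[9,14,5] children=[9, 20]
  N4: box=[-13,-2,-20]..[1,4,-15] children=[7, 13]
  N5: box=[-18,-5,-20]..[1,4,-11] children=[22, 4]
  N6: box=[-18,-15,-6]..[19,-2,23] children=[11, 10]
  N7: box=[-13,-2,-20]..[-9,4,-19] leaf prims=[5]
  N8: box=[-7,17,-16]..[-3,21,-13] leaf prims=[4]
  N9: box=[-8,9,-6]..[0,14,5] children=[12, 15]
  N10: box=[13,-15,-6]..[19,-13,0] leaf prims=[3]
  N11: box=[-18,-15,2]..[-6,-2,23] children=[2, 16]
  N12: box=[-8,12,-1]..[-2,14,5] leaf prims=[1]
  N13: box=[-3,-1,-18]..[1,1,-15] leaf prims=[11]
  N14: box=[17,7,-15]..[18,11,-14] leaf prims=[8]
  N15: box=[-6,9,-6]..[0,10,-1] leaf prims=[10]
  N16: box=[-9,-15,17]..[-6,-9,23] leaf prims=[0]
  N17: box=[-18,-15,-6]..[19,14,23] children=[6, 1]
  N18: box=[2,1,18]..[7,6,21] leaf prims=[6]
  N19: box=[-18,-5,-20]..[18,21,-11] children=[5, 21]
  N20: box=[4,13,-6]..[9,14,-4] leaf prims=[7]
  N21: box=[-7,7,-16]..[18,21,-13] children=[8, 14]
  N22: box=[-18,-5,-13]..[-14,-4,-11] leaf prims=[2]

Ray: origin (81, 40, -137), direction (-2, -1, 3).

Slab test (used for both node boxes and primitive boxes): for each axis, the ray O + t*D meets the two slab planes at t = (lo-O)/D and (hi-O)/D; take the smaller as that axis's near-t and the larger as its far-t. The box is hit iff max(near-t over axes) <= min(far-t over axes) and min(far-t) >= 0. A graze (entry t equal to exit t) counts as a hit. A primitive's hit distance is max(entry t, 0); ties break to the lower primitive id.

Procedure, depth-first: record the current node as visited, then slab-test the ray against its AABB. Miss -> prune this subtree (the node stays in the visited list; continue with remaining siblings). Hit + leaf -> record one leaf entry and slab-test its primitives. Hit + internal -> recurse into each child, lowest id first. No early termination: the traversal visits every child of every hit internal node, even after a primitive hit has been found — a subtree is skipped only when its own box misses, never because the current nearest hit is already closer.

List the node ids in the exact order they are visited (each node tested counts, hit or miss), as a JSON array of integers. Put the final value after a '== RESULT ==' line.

Trace the traversal:
N0 x:[31,99/2] y:[19,55] z:[39,160/3] -> hit [39,99/2], descend [17, 19]
  N17 x:[31,99/2] y:[26,55] z:[131/3,160/3] -> hit [131/3,99/2], descend [1, 6]
    N1 x:[36,89/2] y:[26,39] z:[131/3,158/3] -> miss, prune
    N6 x:[31,99/2] y:[42,55] z:[131/3,160/3] -> hit [131/3,99/2], descend [10, 11]
      N10 x:[31,34] y:[53,55] z:[131/3,137/3] -> miss, prune
      N11 x:[87/2,99/2] y:[42,55] z:[139/3,160/3] -> hit [139/3,99/2], descend [2, 16]
        N2 x:[95/2,99/2] y:[42,47] z:[139/3,140/3] -> miss, prune
        N16 x:[87/2,45] y:[49,55] z:[154/3,160/3] -> miss, prune
  N19 x:[63/2,99/2] y:[19,45] z:[39,42] -> hit [39,42], descend [5, 21]
    N5 x:[40,99/2] y:[36,45] z:[39,42] -> hit [40,42], descend [4, 22]
      N4 x:[40,47] y:[36,42] z:[39,122/3] -> hit [40,122/3], descend [7, 13]
        N7 x:[45,47] y:[36,42] z:[39,118/3] -> miss, prune
        N13 x:[40,42] y:[39,41] z:[119/3,122/3] -> hit [40,122/3] leaf, test {P11@t=40}
      N22 x:[95/2,99/2] y:[44,45] z:[124/3,42] -> miss, prune
    N21 x:[63/2,44] y:[19,33] z:[121/3,124/3] -> miss, prune

Summary -> nodes [0, 17, 1, 6, 10, 11, 2, 16, 19, 5, 4, 7, 13, 22, 21]; box-tests=15; leaf-entries=1; first=P11

== RESULT ==
[0, 17, 1, 6, 10, 11, 2, 16, 19, 5, 4, 7, 13, 22, 21]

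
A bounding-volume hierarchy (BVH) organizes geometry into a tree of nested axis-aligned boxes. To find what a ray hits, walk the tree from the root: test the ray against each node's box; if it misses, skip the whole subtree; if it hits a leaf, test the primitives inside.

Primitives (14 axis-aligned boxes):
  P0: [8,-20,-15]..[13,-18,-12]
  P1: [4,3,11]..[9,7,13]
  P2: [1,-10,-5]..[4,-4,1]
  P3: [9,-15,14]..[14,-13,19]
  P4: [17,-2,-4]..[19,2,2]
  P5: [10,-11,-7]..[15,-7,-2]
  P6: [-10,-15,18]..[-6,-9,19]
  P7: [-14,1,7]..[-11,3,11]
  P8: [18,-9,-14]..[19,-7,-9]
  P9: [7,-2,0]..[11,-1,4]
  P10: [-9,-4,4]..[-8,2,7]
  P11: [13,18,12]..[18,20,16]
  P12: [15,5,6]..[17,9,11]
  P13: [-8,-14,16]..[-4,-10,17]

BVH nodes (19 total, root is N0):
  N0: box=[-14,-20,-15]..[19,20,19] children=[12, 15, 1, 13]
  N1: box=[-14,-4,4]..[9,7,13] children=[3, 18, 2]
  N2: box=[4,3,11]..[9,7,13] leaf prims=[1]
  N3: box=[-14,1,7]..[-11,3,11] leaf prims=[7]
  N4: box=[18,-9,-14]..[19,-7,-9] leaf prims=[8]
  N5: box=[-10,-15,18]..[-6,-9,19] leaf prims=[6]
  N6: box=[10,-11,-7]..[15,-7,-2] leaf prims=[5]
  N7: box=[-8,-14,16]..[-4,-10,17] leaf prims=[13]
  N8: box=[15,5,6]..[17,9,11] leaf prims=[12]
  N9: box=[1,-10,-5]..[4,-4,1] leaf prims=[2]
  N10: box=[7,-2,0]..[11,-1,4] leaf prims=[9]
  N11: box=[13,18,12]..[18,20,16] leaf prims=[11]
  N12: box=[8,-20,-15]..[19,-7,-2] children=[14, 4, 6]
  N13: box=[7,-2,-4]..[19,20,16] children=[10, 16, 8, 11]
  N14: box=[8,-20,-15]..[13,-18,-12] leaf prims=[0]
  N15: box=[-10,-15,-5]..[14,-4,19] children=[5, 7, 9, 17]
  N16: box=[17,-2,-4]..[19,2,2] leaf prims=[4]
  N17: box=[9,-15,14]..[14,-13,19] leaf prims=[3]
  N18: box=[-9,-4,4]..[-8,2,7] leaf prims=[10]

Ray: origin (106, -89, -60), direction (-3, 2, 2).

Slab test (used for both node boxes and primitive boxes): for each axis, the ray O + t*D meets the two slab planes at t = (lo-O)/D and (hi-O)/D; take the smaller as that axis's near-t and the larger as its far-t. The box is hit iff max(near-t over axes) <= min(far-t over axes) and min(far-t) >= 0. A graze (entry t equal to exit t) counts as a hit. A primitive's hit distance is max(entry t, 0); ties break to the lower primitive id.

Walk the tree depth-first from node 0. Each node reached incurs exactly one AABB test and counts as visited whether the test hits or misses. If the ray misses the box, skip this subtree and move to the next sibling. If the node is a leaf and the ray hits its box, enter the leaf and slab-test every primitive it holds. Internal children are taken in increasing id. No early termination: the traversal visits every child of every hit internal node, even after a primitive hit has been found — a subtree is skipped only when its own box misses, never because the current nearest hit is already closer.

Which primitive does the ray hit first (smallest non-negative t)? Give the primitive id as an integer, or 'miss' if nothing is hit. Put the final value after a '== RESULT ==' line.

Traverse from the root:
N0 x:[29,40] y:[69/2,109/2] z:[45/2,79/2] -> hit [69/2,79/2], descend [1, 12, 13, 15]
  N1 x:[97/3,40] y:[85/2,48] z:[32,73/2] -> miss, prune
  N12 x:[29,98/3] y:[69/2,41] z:[45/2,29] -> miss, prune
  N13 x:[29,33] y:[87/2,109/2] z:[28,38] -> miss, prune
  N15 x:[92/3,116/3] y:[37,85/2] z:[55/2,79/2] -> hit [37,116/3], descend [5, 7, 9, 17]
    N5 x:[112/3,116/3] y:[37,40] z:[39,79/2] -> miss, prune
    N7 x:[110/3,38] y:[75/2,79/2] z:[38,77/2] -> hit [38,38] leaf, test {P13@t=38}
    N9 x:[34,35] y:[79/2,85/2] z:[55/2,61/2] -> miss, prune
    N17 x:[92/3,97/3] y:[37,38] z:[37,79/2] -> miss, prune

9 AABB tests over nodes [0, 1, 12, 13, 15, 5, 7, 9, 17]; 1 leaf entered; closest P13.

== RESULT ==
13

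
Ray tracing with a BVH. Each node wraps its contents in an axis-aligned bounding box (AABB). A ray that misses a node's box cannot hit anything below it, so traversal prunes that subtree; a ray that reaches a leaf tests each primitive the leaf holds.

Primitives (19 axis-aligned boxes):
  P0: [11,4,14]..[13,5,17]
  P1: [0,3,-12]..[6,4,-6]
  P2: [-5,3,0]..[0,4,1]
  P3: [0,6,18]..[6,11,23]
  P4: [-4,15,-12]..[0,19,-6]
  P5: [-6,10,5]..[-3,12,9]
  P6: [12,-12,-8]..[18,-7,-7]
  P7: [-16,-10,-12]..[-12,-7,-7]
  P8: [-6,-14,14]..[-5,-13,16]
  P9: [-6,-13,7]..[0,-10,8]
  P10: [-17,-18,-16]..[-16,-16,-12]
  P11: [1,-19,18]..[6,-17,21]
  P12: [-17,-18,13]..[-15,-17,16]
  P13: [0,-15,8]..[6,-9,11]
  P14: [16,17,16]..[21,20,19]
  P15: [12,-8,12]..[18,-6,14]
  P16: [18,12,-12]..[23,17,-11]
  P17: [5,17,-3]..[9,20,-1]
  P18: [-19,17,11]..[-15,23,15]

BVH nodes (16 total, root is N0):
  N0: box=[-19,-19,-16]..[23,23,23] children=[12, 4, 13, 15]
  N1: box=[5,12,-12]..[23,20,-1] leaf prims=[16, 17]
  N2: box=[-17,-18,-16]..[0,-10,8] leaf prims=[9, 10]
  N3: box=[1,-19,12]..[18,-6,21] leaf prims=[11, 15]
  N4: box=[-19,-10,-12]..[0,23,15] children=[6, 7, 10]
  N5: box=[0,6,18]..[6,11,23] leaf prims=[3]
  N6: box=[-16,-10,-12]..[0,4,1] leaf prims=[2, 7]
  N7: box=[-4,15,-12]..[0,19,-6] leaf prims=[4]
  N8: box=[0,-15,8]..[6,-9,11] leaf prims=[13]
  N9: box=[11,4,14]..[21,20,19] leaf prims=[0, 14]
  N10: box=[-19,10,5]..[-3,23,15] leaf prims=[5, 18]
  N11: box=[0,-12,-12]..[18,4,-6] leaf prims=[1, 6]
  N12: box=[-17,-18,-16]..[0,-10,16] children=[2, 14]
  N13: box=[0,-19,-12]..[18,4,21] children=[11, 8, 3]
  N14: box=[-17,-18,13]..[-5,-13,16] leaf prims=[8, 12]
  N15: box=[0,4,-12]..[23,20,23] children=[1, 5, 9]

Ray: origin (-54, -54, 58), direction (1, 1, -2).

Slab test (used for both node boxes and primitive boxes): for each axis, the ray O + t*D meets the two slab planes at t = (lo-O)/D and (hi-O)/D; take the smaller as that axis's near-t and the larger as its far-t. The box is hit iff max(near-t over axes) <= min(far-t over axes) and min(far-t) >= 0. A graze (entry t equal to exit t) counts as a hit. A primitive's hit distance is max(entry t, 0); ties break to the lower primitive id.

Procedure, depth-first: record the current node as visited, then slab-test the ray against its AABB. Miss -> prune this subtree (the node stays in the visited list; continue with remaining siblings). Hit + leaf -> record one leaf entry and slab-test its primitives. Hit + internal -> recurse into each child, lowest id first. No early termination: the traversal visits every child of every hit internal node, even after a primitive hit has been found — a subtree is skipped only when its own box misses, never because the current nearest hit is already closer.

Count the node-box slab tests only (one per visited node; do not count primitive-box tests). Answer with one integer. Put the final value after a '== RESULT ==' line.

Traverse from the root:
N0 x:[35,77] y:[35,77] z:[35/2,37] -> hit [35,37], descend [4, 12, 13, 15]
  N4 x:[35,54] y:[44,77] z:[43/2,35] -> miss, prune
  N12 x:[37,54] y:[36,44] z:[21,37] -> hit [37,37], descend [2, 14]
    N2 x:[37,54] y:[36,44] z:[25,37] -> hit [37,37] leaf, test {P9(miss), P10@t=37}
    N14 x:[37,49] y:[36,41] z:[21,45/2] -> miss, prune
  N13 x:[54,72] y:[35,58] z:[37/2,35] -> miss, prune
  N15 x:[54,77] y:[58,74] z:[35/2,35] -> miss, prune

7 AABB tests over nodes [0, 4, 12, 2, 14, 13, 15]; 1 leaf entered; closest P10.

== RESULT ==
7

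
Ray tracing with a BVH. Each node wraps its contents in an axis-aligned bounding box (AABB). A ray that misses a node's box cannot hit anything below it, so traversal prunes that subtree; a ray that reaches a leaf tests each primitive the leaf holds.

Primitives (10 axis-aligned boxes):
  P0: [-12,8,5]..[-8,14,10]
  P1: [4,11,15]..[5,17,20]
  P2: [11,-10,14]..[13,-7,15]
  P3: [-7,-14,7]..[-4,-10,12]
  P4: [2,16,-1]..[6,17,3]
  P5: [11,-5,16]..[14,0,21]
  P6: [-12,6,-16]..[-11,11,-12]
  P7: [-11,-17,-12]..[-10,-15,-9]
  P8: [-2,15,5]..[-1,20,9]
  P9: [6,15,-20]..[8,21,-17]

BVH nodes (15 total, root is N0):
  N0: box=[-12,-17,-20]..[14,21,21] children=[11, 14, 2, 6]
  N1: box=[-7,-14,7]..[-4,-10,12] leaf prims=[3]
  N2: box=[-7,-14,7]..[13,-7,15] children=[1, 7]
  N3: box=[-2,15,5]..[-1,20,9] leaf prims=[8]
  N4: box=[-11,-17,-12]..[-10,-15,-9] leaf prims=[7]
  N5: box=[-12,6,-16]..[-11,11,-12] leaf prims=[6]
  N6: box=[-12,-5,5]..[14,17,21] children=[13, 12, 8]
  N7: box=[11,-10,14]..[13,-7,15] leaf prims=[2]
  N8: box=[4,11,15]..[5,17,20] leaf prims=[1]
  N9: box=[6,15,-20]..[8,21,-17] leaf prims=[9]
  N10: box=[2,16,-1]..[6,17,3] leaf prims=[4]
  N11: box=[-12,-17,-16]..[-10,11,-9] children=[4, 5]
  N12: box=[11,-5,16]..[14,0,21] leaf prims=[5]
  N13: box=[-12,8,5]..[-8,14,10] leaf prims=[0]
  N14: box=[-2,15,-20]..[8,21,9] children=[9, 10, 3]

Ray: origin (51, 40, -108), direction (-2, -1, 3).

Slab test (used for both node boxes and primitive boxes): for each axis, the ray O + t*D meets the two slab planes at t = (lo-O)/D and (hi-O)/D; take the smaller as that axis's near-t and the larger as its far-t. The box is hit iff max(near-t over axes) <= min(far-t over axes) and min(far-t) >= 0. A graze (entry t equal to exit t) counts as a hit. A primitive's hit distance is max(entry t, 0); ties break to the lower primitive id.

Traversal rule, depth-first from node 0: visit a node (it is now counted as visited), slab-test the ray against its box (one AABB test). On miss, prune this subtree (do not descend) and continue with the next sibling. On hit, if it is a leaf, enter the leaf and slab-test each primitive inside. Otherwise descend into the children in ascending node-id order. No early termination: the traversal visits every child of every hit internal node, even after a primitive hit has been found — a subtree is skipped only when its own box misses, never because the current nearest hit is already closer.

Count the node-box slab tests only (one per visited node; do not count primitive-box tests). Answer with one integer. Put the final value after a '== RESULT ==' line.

Traverse from the root:
N0 x:[37/2,63/2] y:[19,57] z:[88/3,43] -> hit [88/3,63/2], descend [2, 6, 11, 14]
  N2 x:[19,29] y:[47,54] z:[115/3,41] -> miss, prune
  N6 x:[37/2,63/2] y:[23,45] z:[113/3,43] -> miss, prune
  N11 x:[61/2,63/2] y:[29,57] z:[92/3,33] -> hit [92/3,63/2], descend [4, 5]
    N4 x:[61/2,31] y:[55,57] z:[32,33] -> miss, prune
    N5 x:[31,63/2] y:[29,34] z:[92/3,32] -> hit [31,63/2] leaf, test {P6@t=31}
  N14 x:[43/2,53/2] y:[19,25] z:[88/3,39] -> miss, prune

order=[0, 2, 6, 11, 4, 5, 14]  |boxes|=7  |leaves|=1  hit=P6

== RESULT ==
7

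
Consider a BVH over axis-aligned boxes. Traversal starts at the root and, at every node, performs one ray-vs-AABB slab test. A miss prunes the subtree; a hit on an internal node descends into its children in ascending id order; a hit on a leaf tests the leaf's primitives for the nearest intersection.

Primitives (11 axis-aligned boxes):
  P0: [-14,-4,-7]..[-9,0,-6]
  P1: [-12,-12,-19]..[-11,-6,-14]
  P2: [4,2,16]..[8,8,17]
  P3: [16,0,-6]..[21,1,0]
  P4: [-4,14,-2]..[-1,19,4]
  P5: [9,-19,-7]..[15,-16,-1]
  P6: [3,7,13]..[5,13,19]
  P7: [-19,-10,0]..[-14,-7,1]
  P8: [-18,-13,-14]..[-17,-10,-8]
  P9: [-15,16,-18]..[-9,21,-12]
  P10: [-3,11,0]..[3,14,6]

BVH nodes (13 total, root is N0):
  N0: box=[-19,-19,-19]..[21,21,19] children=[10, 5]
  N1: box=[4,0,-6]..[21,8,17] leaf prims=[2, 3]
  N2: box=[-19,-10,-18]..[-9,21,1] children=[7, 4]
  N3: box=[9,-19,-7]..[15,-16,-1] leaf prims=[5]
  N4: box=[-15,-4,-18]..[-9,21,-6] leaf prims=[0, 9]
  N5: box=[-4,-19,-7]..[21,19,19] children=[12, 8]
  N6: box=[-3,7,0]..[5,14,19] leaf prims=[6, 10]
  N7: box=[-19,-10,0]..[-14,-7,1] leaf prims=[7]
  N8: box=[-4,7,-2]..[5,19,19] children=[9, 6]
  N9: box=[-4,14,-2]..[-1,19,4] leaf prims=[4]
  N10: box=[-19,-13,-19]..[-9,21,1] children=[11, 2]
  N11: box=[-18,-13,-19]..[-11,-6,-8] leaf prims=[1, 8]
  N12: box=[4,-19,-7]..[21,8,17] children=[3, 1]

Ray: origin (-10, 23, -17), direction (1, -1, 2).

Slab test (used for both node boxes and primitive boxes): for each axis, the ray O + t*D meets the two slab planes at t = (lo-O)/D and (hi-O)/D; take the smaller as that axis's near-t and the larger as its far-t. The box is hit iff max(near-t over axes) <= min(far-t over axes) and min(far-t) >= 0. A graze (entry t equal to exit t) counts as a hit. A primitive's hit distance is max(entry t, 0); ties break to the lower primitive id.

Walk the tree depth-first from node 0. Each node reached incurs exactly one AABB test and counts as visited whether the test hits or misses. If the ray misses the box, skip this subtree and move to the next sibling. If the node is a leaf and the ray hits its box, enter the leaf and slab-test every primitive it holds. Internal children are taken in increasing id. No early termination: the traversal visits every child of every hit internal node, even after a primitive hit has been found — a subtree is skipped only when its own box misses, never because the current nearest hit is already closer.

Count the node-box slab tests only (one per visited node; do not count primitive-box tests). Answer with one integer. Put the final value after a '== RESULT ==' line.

Trace the traversal:
N0 x:[-9,31] y:[2,42] z:[-1,18] -> hit [2,18], descend [5, 10]
  N5 x:[6,31] y:[4,42] z:[5,18] -> hit [6,18], descend [8, 12]
    N8 x:[6,15] y:[4,16] z:[15/2,18] -> hit [15/2,15], descend [6, 9]
      N6 x:[7,15] y:[9,16] z:[17/2,18] -> hit [9,15] leaf, test {P6@t=15, P10@t=9}
      N9 x:[6,9] y:[4,9] z:[15/2,21/2] -> hit [15/2,9] leaf, test {P4@t=15/2}
    N12 x:[14,31] y:[15,42] z:[5,17] -> hit [15,17], descend [1, 3]
      N1 x:[14,31] y:[15,23] z:[11/2,17] -> hit [15,17] leaf, test {P2@t=33/2, P3(miss)}
      N3 x:[19,25] y:[39,42] z:[5,8] -> miss, prune
  N10 x:[-9,1] y:[2,36] z:[-1,9] -> miss, prune

order=[0, 5, 8, 6, 9, 12, 1, 3, 10]  |boxes|=9  |leaves|=3  hit=P4

== RESULT ==
9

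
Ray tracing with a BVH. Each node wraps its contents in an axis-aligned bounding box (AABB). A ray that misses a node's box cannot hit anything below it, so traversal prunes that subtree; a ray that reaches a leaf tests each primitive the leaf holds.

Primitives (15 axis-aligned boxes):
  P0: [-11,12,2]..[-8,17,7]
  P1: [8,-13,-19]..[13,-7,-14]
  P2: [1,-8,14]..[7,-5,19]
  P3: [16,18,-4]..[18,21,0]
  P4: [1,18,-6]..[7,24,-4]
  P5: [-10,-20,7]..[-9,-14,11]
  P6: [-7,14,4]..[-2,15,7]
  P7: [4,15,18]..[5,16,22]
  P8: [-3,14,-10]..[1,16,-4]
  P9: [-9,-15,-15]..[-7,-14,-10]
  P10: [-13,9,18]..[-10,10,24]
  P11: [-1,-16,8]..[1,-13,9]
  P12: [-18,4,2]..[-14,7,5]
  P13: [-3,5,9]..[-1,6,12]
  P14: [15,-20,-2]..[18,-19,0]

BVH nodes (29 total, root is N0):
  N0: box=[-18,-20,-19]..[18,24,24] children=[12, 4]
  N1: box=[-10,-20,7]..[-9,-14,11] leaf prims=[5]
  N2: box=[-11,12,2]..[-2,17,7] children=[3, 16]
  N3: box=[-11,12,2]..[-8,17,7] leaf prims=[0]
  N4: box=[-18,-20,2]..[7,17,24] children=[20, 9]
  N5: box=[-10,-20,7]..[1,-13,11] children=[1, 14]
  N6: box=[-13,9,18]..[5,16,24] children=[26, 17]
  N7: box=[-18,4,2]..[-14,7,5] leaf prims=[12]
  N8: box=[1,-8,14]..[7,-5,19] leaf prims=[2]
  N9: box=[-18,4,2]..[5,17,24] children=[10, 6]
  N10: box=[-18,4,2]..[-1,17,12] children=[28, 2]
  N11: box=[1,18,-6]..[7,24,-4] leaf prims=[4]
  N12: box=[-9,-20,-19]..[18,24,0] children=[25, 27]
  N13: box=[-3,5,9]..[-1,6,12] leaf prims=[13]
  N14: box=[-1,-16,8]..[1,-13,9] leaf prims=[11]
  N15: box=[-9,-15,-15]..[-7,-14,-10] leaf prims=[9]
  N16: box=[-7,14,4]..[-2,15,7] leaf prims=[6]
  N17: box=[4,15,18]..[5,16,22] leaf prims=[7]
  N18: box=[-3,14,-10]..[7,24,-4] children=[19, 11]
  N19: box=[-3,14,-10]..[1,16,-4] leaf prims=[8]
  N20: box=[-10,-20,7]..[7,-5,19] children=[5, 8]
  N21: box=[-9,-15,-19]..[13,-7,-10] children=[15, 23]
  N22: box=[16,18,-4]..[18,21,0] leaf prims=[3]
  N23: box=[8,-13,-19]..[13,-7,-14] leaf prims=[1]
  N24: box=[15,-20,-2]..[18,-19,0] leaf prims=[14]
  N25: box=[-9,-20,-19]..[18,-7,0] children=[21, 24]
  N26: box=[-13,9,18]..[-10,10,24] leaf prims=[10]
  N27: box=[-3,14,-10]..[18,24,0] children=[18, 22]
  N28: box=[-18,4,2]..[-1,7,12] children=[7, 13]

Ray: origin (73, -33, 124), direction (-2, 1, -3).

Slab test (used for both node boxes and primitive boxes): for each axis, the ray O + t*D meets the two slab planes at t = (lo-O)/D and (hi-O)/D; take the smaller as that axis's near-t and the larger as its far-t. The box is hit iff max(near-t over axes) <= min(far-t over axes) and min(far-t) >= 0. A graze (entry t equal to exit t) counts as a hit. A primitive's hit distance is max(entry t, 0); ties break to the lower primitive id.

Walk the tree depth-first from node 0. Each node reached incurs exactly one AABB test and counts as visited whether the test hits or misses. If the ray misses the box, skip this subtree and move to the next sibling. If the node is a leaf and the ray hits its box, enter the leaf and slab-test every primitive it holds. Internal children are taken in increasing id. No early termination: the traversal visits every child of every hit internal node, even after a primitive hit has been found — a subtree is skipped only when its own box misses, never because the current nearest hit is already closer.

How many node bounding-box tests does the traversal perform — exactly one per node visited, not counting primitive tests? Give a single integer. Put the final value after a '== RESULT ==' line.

Walk:
N0 x:[55/2,91/2] y:[13,57] z:[100/3,143/3] -> hit [100/3,91/2], descend [4, 12]
  N4 x:[33,91/2] y:[13,50] z:[100/3,122/3] -> hit [100/3,122/3], descend [9, 20]
    N9 x:[34,91/2] y:[37,50] z:[100/3,122/3] -> hit [37,122/3], descend [6, 10]
      N6 x:[34,43] y:[42,49] z:[100/3,106/3] -> miss, prune
      N10 x:[37,91/2] y:[37,50] z:[112/3,122/3] -> hit [112/3,122/3], descend [2, 28]
        N2 x:[75/2,42] y:[45,50] z:[39,122/3] -> miss, prune
        N28 x:[37,91/2] y:[37,40] z:[112/3,122/3] -> hit [112/3,40], descend [7, 13]
          N7 x:[87/2,91/2] y:[37,40] z:[119/3,122/3] -> miss, prune
          N13 x:[37,38] y:[38,39] z:[112/3,115/3] -> hit [38,38] leaf, test {P13@t=38}
    N20 x:[33,83/2] y:[13,28] z:[35,39] -> miss, prune
  N12 x:[55/2,41] y:[13,57] z:[124/3,143/3] -> miss, prune

Visited [0, 4, 9, 6, 10, 2, 28, 7, 13, 20, 12]. Tests: 11 box, 1 leaf. Nearest: P13.

== RESULT ==
11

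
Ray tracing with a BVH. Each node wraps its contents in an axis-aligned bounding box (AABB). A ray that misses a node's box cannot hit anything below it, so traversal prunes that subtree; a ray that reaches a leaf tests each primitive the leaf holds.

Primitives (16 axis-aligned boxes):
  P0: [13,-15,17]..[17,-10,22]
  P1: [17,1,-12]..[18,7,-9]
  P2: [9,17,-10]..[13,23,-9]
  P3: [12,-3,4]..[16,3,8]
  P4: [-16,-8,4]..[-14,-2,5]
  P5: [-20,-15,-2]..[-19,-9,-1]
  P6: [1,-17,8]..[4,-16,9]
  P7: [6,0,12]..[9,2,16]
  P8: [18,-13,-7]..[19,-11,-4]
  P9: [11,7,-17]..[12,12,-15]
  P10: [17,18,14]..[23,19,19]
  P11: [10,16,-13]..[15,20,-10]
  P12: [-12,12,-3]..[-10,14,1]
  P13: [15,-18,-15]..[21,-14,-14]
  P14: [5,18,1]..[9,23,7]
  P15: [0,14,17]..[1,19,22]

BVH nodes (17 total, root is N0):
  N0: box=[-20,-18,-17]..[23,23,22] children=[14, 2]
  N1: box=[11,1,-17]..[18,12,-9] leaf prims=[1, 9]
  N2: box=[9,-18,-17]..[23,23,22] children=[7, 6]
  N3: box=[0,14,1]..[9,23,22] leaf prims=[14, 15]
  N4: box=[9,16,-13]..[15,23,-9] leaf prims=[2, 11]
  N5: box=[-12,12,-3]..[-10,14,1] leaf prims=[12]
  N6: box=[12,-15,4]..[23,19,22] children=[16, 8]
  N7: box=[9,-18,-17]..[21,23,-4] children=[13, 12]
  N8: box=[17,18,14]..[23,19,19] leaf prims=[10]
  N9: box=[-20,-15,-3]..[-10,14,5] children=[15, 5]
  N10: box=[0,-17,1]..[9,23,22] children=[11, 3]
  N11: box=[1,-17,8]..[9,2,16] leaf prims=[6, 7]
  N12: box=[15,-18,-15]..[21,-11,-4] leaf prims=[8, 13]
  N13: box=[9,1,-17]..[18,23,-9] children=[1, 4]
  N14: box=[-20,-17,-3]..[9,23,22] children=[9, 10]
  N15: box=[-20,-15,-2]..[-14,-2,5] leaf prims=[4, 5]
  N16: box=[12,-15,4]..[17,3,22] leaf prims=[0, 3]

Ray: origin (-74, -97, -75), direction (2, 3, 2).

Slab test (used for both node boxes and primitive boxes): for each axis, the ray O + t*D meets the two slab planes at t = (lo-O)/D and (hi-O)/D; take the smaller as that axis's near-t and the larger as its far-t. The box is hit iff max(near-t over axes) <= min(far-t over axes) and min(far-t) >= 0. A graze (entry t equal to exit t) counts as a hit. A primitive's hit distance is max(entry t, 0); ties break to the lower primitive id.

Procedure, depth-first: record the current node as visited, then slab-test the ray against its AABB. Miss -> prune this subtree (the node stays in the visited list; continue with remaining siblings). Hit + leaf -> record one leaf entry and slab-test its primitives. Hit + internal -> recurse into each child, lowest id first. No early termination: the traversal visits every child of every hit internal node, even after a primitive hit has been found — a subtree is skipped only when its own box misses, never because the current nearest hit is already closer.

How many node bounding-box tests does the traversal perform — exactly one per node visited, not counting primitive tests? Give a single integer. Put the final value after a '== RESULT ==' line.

Traverse from the root:
N0 x:[27,97/2] y:[79/3,40] z:[29,97/2] -> hit [29,40], descend [2, 14]
  N2 x:[83/2,97/2] y:[79/3,40] z:[29,97/2] -> miss, prune
  N14 x:[27,83/2] y:[80/3,40] z:[36,97/2] -> hit [36,40], descend [9, 10]
    N9 x:[27,32] y:[82/3,37] z:[36,40] -> miss, prune
    N10 x:[37,83/2] y:[80/3,40] z:[38,97/2] -> hit [38,40], descend [3, 11]
      N3 x:[37,83/2] y:[37,40] z:[38,97/2] -> hit [38,40] leaf, test {P14@t=79/2, P15(miss)}
      N11 x:[75/2,83/2] y:[80/3,33] z:[83/2,91/2] -> miss, prune

order=[0, 2, 14, 9, 10, 3, 11]  |boxes|=7  |leaves|=1  hit=P14

== RESULT ==
7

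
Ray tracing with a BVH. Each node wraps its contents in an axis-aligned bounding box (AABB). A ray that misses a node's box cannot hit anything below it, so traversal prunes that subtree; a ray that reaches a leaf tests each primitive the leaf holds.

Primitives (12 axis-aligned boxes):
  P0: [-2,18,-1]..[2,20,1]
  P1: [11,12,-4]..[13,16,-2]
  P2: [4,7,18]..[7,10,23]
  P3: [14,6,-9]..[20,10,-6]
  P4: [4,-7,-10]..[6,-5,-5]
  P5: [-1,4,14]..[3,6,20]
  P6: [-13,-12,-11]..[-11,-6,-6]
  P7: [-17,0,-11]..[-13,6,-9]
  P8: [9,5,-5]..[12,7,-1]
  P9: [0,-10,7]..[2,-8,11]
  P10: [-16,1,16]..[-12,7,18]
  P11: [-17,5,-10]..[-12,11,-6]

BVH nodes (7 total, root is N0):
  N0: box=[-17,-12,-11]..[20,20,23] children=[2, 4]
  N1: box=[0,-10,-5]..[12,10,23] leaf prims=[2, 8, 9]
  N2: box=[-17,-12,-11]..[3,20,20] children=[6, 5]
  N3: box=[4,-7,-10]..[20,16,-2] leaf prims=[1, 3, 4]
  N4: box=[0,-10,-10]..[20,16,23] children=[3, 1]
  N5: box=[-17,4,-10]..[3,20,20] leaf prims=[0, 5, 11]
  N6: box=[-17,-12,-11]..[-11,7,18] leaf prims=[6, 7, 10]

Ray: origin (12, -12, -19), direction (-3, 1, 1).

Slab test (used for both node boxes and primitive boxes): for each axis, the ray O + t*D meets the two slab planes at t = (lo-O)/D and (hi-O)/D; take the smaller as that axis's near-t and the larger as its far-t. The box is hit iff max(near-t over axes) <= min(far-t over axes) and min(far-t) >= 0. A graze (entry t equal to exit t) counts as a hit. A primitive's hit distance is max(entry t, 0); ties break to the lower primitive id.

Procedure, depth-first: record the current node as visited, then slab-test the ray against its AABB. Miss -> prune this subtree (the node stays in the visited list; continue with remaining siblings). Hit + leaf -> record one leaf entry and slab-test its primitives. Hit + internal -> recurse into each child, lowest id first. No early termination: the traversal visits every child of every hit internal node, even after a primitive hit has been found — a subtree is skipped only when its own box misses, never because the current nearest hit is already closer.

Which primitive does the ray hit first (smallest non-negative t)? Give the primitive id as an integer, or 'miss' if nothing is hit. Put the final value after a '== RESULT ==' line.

Walk:
N0 x:[-8/3,29/3] y:[0,32] z:[8,42] -> hit [8,29/3], descend [2, 4]
  N2 x:[3,29/3] y:[0,32] z:[8,39] -> hit [8,29/3], descend [5, 6]
    N5 x:[3,29/3] y:[16,32] z:[9,39] -> miss, prune
    N6 x:[23/3,29/3] y:[0,19] z:[8,37] -> hit [8,29/3] leaf, test {P6(miss), P7(miss), P10(miss)}
  N4 x:[-8/3,4] y:[2,28] z:[9,42] -> miss, prune

Summary -> nodes [0, 2, 5, 6, 4]; box-tests=5; leaf-entries=1; first=miss

== RESULT ==
miss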